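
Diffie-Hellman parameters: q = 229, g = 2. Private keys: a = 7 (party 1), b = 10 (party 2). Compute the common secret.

68

Party 1 sends A = g^a mod q = 2^7 mod 229.
2^1 ≡ 2 (mod 229)
2^2 = (2^1)^2 ≡ 2^2 = 4 ≡ 4 (mod 229)
2^4 = (2^2)^2 ≡ 4^2 = 16 ≡ 16 (mod 229)
2^7 = 2^4 · 2^2 · 2^1 ≡ 16 · 4 · 2 ≡ 128 (mod 229).
So A = 128. Party 2 then computes K = A^b mod q = 128^10 mod 229.
128^1 ≡ 128 (mod 229)
128^2 = (128^1)^2 ≡ 128^2 = 16384 ≡ 125 (mod 229)
128^4 = (128^2)^2 ≡ 125^2 = 15625 ≡ 53 (mod 229)
128^8 = (128^4)^2 ≡ 53^2 = 2809 ≡ 61 (mod 229)
128^10 = 128^8 · 128^2 ≡ 61 · 125 ≡ 68 (mod 229).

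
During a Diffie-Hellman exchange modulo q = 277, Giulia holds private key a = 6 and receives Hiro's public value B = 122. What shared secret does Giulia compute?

Shared key K = 122^6 mod 277.
122^1 ≡ 122 (mod 277)
122^2 = (122^1)^2 ≡ 122^2 = 14884 ≡ 203 (mod 277)
122^4 = (122^2)^2 ≡ 203^2 = 41209 ≡ 213 (mod 277)
122^6 = 122^4 · 122^2 ≡ 213 · 203 ≡ 27 (mod 277).

27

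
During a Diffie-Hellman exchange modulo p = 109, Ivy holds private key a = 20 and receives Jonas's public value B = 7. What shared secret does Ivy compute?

25

Shared key K = 7^20 mod 109.
7^1 ≡ 7 (mod 109)
7^2 = (7^1)^2 ≡ 7^2 = 49 ≡ 49 (mod 109)
7^4 = (7^2)^2 ≡ 49^2 = 2401 ≡ 3 (mod 109)
7^8 = (7^4)^2 ≡ 3^2 = 9 ≡ 9 (mod 109)
7^16 = (7^8)^2 ≡ 9^2 = 81 ≡ 81 (mod 109)
7^20 = 7^16 · 7^4 ≡ 81 · 3 ≡ 25 (mod 109).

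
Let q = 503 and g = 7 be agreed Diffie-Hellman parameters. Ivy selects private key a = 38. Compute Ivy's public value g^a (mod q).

Public value = 7^38 (mod 503).
7^1 ≡ 7 (mod 503)
7^2 = (7^1)^2 ≡ 7^2 = 49 ≡ 49 (mod 503)
7^4 = (7^2)^2 ≡ 49^2 = 2401 ≡ 389 (mod 503)
7^8 = (7^4)^2 ≡ 389^2 = 151321 ≡ 421 (mod 503)
7^16 = (7^8)^2 ≡ 421^2 = 177241 ≡ 185 (mod 503)
7^32 = (7^16)^2 ≡ 185^2 = 34225 ≡ 21 (mod 503)
7^38 = 7^32 · 7^4 · 7^2 ≡ 21 · 389 · 49 ≡ 396 (mod 503).

396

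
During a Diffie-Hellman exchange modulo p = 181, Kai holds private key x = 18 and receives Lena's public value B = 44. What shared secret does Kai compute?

Shared key K = 44^18 mod 181.
44^1 ≡ 44 (mod 181)
44^2 = (44^1)^2 ≡ 44^2 = 1936 ≡ 126 (mod 181)
44^4 = (44^2)^2 ≡ 126^2 = 15876 ≡ 129 (mod 181)
44^8 = (44^4)^2 ≡ 129^2 = 16641 ≡ 170 (mod 181)
44^16 = (44^8)^2 ≡ 170^2 = 28900 ≡ 121 (mod 181)
44^18 = 44^16 · 44^2 ≡ 121 · 126 ≡ 42 (mod 181).

42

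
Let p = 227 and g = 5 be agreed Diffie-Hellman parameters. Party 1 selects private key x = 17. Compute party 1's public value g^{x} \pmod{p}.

Public value = 5^{17} \pmod{227}.
5^1 ≡ 5 (mod 227)
5^2 = (5^1)^2 ≡ 5^2 = 25 ≡ 25 (mod 227)
5^4 = (5^2)^2 ≡ 25^2 = 625 ≡ 171 (mod 227)
5^8 = (5^4)^2 ≡ 171^2 = 29241 ≡ 185 (mod 227)
5^16 = (5^8)^2 ≡ 185^2 = 34225 ≡ 175 (mod 227)
5^17 = 5^16 · 5^1 ≡ 175 · 5 ≡ 194 (mod 227).

194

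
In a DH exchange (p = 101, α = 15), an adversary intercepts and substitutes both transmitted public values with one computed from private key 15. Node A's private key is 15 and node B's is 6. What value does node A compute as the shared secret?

10

Node A receives an adversary's public value M = 15^15 mod 101 instead of the honest one.
15^1 ≡ 15 (mod 101)
15^2 = (15^1)^2 ≡ 15^2 = 225 ≡ 23 (mod 101)
15^4 = (15^2)^2 ≡ 23^2 = 529 ≡ 24 (mod 101)
15^8 = (15^4)^2 ≡ 24^2 = 576 ≡ 71 (mod 101)
15^15 = 15^8 · 15^4 · 15^2 · 15^1 ≡ 71 · 24 · 23 · 15 ≡ 60 (mod 101).
So M = 60. Node A computes K = M^15 mod 101.
60^1 ≡ 60 (mod 101)
60^2 = (60^1)^2 ≡ 60^2 = 3600 ≡ 65 (mod 101)
60^4 = (60^2)^2 ≡ 65^2 = 4225 ≡ 84 (mod 101)
60^8 = (60^4)^2 ≡ 84^2 = 7056 ≡ 87 (mod 101)
60^15 = 60^8 · 60^4 · 60^2 · 60^1 ≡ 87 · 84 · 65 · 60 ≡ 10 (mod 101).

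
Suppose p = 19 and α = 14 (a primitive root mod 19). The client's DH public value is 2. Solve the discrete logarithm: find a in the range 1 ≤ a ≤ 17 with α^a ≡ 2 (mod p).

13

Try successive powers of 14 modulo 19:
14^1 ≡ 14
14^2 ≡ 6
14^3 ≡ 8
14^4 ≡ 17
14^5 ≡ 10
14^6 ≡ 7
14^7 ≡ 3
14^8 ≡ 4
14^9 ≡ 18
14^10 ≡ 5
14^11 ≡ 13
14^12 ≡ 11
14^13 ≡ 2
Found: a = 13.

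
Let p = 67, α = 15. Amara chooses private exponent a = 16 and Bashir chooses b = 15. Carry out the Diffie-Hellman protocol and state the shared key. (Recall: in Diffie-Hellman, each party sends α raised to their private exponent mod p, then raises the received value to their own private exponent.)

Amara sends A = α^a mod p = 15^16 mod 67.
15^1 ≡ 15 (mod 67)
15^2 = (15^1)^2 ≡ 15^2 = 225 ≡ 24 (mod 67)
15^4 = (15^2)^2 ≡ 24^2 = 576 ≡ 40 (mod 67)
15^8 = (15^4)^2 ≡ 40^2 = 1600 ≡ 59 (mod 67)
15^16 = (15^8)^2 ≡ 59^2 = 3481 ≡ 64 (mod 67)
So A = 64. Bashir then computes K = A^b mod p = 64^15 mod 67.
64^1 ≡ 64 (mod 67)
64^2 = (64^1)^2 ≡ 64^2 = 4096 ≡ 9 (mod 67)
64^4 = (64^2)^2 ≡ 9^2 = 81 ≡ 14 (mod 67)
64^8 = (64^4)^2 ≡ 14^2 = 196 ≡ 62 (mod 67)
64^15 = 64^8 · 64^4 · 64^2 · 64^1 ≡ 62 · 14 · 9 · 64 ≡ 14 (mod 67).

14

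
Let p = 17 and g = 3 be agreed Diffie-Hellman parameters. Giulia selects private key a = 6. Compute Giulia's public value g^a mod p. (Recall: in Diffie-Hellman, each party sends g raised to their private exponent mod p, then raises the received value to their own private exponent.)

15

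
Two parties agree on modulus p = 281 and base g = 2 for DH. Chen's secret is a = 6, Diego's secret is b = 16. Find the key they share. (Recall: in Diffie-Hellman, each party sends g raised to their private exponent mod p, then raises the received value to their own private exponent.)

Diego sends B = g^b mod p = 2^16 mod 281.
2^1 ≡ 2 (mod 281)
2^2 = (2^1)^2 ≡ 2^2 = 4 ≡ 4 (mod 281)
2^4 = (2^2)^2 ≡ 4^2 = 16 ≡ 16 (mod 281)
2^8 = (2^4)^2 ≡ 16^2 = 256 ≡ 256 (mod 281)
2^16 = (2^8)^2 ≡ 256^2 = 65536 ≡ 63 (mod 281)
So B = 63. Chen then computes K = B^a mod p = 63^6 mod 281.
63^1 ≡ 63 (mod 281)
63^2 = (63^1)^2 ≡ 63^2 = 3969 ≡ 35 (mod 281)
63^4 = (63^2)^2 ≡ 35^2 = 1225 ≡ 101 (mod 281)
63^6 = 63^4 · 63^2 ≡ 101 · 35 ≡ 163 (mod 281).

163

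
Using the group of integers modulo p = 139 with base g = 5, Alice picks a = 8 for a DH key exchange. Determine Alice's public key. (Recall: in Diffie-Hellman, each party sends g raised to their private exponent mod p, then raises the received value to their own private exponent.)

35

Public value = 5^8 mod 139.
5^1 ≡ 5 (mod 139)
5^2 = (5^1)^2 ≡ 5^2 = 25 ≡ 25 (mod 139)
5^4 = (5^2)^2 ≡ 25^2 = 625 ≡ 69 (mod 139)
5^8 = (5^4)^2 ≡ 69^2 = 4761 ≡ 35 (mod 139)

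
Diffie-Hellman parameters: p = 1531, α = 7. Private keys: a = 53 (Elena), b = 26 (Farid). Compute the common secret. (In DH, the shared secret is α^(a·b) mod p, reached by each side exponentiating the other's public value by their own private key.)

Farid sends B = α^b mod p = 7^26 mod 1531.
7^1 ≡ 7 (mod 1531)
7^2 = (7^1)^2 ≡ 7^2 = 49 ≡ 49 (mod 1531)
7^4 = (7^2)^2 ≡ 49^2 = 2401 ≡ 870 (mod 1531)
7^8 = (7^4)^2 ≡ 870^2 = 756900 ≡ 586 (mod 1531)
7^16 = (7^8)^2 ≡ 586^2 = 343396 ≡ 452 (mod 1531)
7^26 = 7^16 · 7^8 · 7^2 ≡ 452 · 586 · 49 ≡ 441 (mod 1531).
So B = 441. Elena then computes K = B^a mod p = 441^53 mod 1531.
441^1 ≡ 441 (mod 1531)
441^2 = (441^1)^2 ≡ 441^2 = 194481 ≡ 44 (mod 1531)
441^4 = (441^2)^2 ≡ 44^2 = 1936 ≡ 405 (mod 1531)
441^8 = (441^4)^2 ≡ 405^2 = 164025 ≡ 208 (mod 1531)
441^16 = (441^8)^2 ≡ 208^2 = 43264 ≡ 396 (mod 1531)
441^32 = (441^16)^2 ≡ 396^2 = 156816 ≡ 654 (mod 1531)
441^53 = 441^32 · 441^16 · 441^4 · 441^1 ≡ 654 · 396 · 405 · 441 ≡ 714 (mod 1531).

714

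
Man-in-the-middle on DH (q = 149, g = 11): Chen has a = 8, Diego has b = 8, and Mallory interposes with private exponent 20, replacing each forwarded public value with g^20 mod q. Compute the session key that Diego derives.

Diego receives Mallory's public value M = 11^20 mod 149 instead of the honest one.
11^1 ≡ 11 (mod 149)
11^2 = (11^1)^2 ≡ 11^2 = 121 ≡ 121 (mod 149)
11^4 = (11^2)^2 ≡ 121^2 = 14641 ≡ 39 (mod 149)
11^8 = (11^4)^2 ≡ 39^2 = 1521 ≡ 31 (mod 149)
11^16 = (11^8)^2 ≡ 31^2 = 961 ≡ 67 (mod 149)
11^20 = 11^16 · 11^4 ≡ 67 · 39 ≡ 80 (mod 149).
So M = 80. Diego computes K = M^8 mod 149.
80^1 ≡ 80 (mod 149)
80^2 = (80^1)^2 ≡ 80^2 = 6400 ≡ 142 (mod 149)
80^4 = (80^2)^2 ≡ 142^2 = 20164 ≡ 49 (mod 149)
80^8 = (80^4)^2 ≡ 49^2 = 2401 ≡ 17 (mod 149)

17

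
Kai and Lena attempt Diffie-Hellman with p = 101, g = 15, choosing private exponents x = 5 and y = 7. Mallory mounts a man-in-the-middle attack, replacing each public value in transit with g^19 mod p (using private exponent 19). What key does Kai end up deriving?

39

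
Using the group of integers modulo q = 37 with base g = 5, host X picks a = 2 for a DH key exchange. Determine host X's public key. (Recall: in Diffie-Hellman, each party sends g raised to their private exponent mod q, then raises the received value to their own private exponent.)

25

Public value = 5^2 (mod 37).
5^1 ≡ 5 (mod 37)
5^2 = (5^1)^2 ≡ 5^2 = 25 ≡ 25 (mod 37)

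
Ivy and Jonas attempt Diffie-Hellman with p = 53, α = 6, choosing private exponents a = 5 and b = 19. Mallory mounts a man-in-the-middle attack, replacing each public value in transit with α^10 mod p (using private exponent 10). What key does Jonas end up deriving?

46

Jonas receives Mallory's public value M = 6^10 mod 53 instead of the honest one.
6^1 ≡ 6 (mod 53)
6^2 = (6^1)^2 ≡ 6^2 = 36 ≡ 36 (mod 53)
6^4 = (6^2)^2 ≡ 36^2 = 1296 ≡ 24 (mod 53)
6^8 = (6^4)^2 ≡ 24^2 = 576 ≡ 46 (mod 53)
6^10 = 6^8 · 6^2 ≡ 46 · 36 ≡ 13 (mod 53).
So M = 13. Jonas computes K = M^19 mod 53.
13^1 ≡ 13 (mod 53)
13^2 = (13^1)^2 ≡ 13^2 = 169 ≡ 10 (mod 53)
13^4 = (13^2)^2 ≡ 10^2 = 100 ≡ 47 (mod 53)
13^8 = (13^4)^2 ≡ 47^2 = 2209 ≡ 36 (mod 53)
13^16 = (13^8)^2 ≡ 36^2 = 1296 ≡ 24 (mod 53)
13^19 = 13^16 · 13^2 · 13^1 ≡ 24 · 10 · 13 ≡ 46 (mod 53).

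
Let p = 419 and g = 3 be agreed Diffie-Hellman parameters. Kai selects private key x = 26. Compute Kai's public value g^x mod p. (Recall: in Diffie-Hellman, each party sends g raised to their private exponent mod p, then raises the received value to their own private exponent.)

Public value = 3^26 mod 419.
3^1 ≡ 3 (mod 419)
3^2 = (3^1)^2 ≡ 3^2 = 9 ≡ 9 (mod 419)
3^4 = (3^2)^2 ≡ 9^2 = 81 ≡ 81 (mod 419)
3^8 = (3^4)^2 ≡ 81^2 = 6561 ≡ 276 (mod 419)
3^16 = (3^8)^2 ≡ 276^2 = 76176 ≡ 337 (mod 419)
3^26 = 3^16 · 3^8 · 3^2 ≡ 337 · 276 · 9 ≡ 365 (mod 419).

365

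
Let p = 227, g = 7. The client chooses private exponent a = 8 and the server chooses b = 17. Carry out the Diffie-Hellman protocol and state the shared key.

172

The server sends B = g^b mod p = 7^17 mod 227.
7^1 ≡ 7 (mod 227)
7^2 = (7^1)^2 ≡ 7^2 = 49 ≡ 49 (mod 227)
7^4 = (7^2)^2 ≡ 49^2 = 2401 ≡ 131 (mod 227)
7^8 = (7^4)^2 ≡ 131^2 = 17161 ≡ 136 (mod 227)
7^16 = (7^8)^2 ≡ 136^2 = 18496 ≡ 109 (mod 227)
7^17 = 7^16 · 7^1 ≡ 109 · 7 ≡ 82 (mod 227).
So B = 82. The client then computes K = B^a mod p = 82^8 mod 227.
82^1 ≡ 82 (mod 227)
82^2 = (82^1)^2 ≡ 82^2 = 6724 ≡ 141 (mod 227)
82^4 = (82^2)^2 ≡ 141^2 = 19881 ≡ 132 (mod 227)
82^8 = (82^4)^2 ≡ 132^2 = 17424 ≡ 172 (mod 227)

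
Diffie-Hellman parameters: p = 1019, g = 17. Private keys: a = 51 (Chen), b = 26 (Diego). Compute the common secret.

819

Chen sends A = g^a mod p = 17^51 mod 1019.
17^1 ≡ 17 (mod 1019)
17^2 = (17^1)^2 ≡ 17^2 = 289 ≡ 289 (mod 1019)
17^4 = (17^2)^2 ≡ 289^2 = 83521 ≡ 982 (mod 1019)
17^8 = (17^4)^2 ≡ 982^2 = 964324 ≡ 350 (mod 1019)
17^16 = (17^8)^2 ≡ 350^2 = 122500 ≡ 220 (mod 1019)
17^32 = (17^16)^2 ≡ 220^2 = 48400 ≡ 507 (mod 1019)
17^51 = 17^32 · 17^16 · 17^2 · 17^1 ≡ 507 · 220 · 289 · 17 ≡ 238 (mod 1019).
So A = 238. Diego then computes K = A^b mod p = 238^26 mod 1019.
238^1 ≡ 238 (mod 1019)
238^2 = (238^1)^2 ≡ 238^2 = 56644 ≡ 599 (mod 1019)
238^4 = (238^2)^2 ≡ 599^2 = 358801 ≡ 113 (mod 1019)
238^8 = (238^4)^2 ≡ 113^2 = 12769 ≡ 541 (mod 1019)
238^16 = (238^8)^2 ≡ 541^2 = 292681 ≡ 228 (mod 1019)
238^26 = 238^16 · 238^8 · 238^2 ≡ 228 · 541 · 599 ≡ 819 (mod 1019).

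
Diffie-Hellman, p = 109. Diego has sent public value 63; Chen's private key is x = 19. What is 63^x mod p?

63

Shared key K = 63^19 mod 109.
63^1 ≡ 63 (mod 109)
63^2 = (63^1)^2 ≡ 63^2 = 3969 ≡ 45 (mod 109)
63^4 = (63^2)^2 ≡ 45^2 = 2025 ≡ 63 (mod 109)
63^8 = (63^4)^2 ≡ 63^2 = 3969 ≡ 45 (mod 109)
63^16 = (63^8)^2 ≡ 45^2 = 2025 ≡ 63 (mod 109)
63^19 = 63^16 · 63^2 · 63^1 ≡ 63 · 45 · 63 ≡ 63 (mod 109).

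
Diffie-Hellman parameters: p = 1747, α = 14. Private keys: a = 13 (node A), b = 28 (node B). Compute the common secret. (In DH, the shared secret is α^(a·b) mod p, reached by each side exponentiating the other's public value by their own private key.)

Node B sends B = α^b mod p = 14^28 mod 1747.
14^1 ≡ 14 (mod 1747)
14^2 = (14^1)^2 ≡ 14^2 = 196 ≡ 196 (mod 1747)
14^4 = (14^2)^2 ≡ 196^2 = 38416 ≡ 1729 (mod 1747)
14^8 = (14^4)^2 ≡ 1729^2 = 2989441 ≡ 324 (mod 1747)
14^16 = (14^8)^2 ≡ 324^2 = 104976 ≡ 156 (mod 1747)
14^28 = 14^16 · 14^8 · 14^4 ≡ 156 · 324 · 1729 ≡ 395 (mod 1747).
So B = 395. Node A then computes K = B^a mod p = 395^13 mod 1747.
395^1 ≡ 395 (mod 1747)
395^2 = (395^1)^2 ≡ 395^2 = 156025 ≡ 542 (mod 1747)
395^4 = (395^2)^2 ≡ 542^2 = 293764 ≡ 268 (mod 1747)
395^8 = (395^4)^2 ≡ 268^2 = 71824 ≡ 197 (mod 1747)
395^13 = 395^8 · 395^4 · 395^1 ≡ 197 · 268 · 395 ≡ 481 (mod 1747).

481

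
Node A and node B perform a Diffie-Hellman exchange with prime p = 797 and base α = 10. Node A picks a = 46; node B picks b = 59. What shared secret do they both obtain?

610

Node B sends B = α^b mod p = 10^59 mod 797.
10^1 ≡ 10 (mod 797)
10^2 = (10^1)^2 ≡ 10^2 = 100 ≡ 100 (mod 797)
10^4 = (10^2)^2 ≡ 100^2 = 10000 ≡ 436 (mod 797)
10^8 = (10^4)^2 ≡ 436^2 = 190096 ≡ 410 (mod 797)
10^16 = (10^8)^2 ≡ 410^2 = 168100 ≡ 730 (mod 797)
10^32 = (10^16)^2 ≡ 730^2 = 532900 ≡ 504 (mod 797)
10^59 = 10^32 · 10^16 · 10^8 · 10^2 · 10^1 ≡ 504 · 730 · 410 · 100 · 10 ≡ 671 (mod 797).
So B = 671. Node A then computes K = B^a mod p = 671^46 mod 797.
671^1 ≡ 671 (mod 797)
671^2 = (671^1)^2 ≡ 671^2 = 450241 ≡ 733 (mod 797)
671^4 = (671^2)^2 ≡ 733^2 = 537289 ≡ 111 (mod 797)
671^8 = (671^4)^2 ≡ 111^2 = 12321 ≡ 366 (mod 797)
671^16 = (671^8)^2 ≡ 366^2 = 133956 ≡ 60 (mod 797)
671^32 = (671^16)^2 ≡ 60^2 = 3600 ≡ 412 (mod 797)
671^46 = 671^32 · 671^8 · 671^4 · 671^2 ≡ 412 · 366 · 111 · 733 ≡ 610 (mod 797).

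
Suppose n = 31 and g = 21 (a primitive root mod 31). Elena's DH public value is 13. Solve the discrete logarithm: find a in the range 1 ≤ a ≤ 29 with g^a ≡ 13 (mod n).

19

Try successive powers of 21 modulo 31:
21^1 ≡ 21
21^2 ≡ 7
21^3 ≡ 23
21^4 ≡ 18
21^5 ≡ 6
21^6 ≡ 2
21^7 ≡ 11
21^8 ≡ 14
21^9 ≡ 15
21^10 ≡ 5
21^11 ≡ 12
21^12 ≡ 4
21^13 ≡ 22
21^14 ≡ 28
21^15 ≡ 30
21^16 ≡ 10
21^17 ≡ 24
21^18 ≡ 8
21^19 ≡ 13
Found: a = 19.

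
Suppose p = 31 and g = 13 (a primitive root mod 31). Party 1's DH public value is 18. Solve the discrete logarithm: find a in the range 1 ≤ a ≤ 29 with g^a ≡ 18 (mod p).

Try successive powers of 13 modulo 31:
13^1 ≡ 13
13^2 ≡ 14
13^3 ≡ 27
13^4 ≡ 10
13^5 ≡ 6
13^6 ≡ 16
13^7 ≡ 22
13^8 ≡ 7
13^9 ≡ 29
13^10 ≡ 5
13^11 ≡ 3
13^12 ≡ 8
13^13 ≡ 11
13^14 ≡ 19
13^15 ≡ 30
13^16 ≡ 18
Found: a = 16.

16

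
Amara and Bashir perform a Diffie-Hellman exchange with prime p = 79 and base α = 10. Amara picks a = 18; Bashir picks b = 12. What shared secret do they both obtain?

62

Bashir sends B = α^b mod p = 10^12 mod 79.
10^1 ≡ 10 (mod 79)
10^2 = (10^1)^2 ≡ 10^2 = 100 ≡ 21 (mod 79)
10^4 = (10^2)^2 ≡ 21^2 = 441 ≡ 46 (mod 79)
10^8 = (10^4)^2 ≡ 46^2 = 2116 ≡ 62 (mod 79)
10^12 = 10^8 · 10^4 ≡ 62 · 46 ≡ 8 (mod 79).
So B = 8. Amara then computes K = B^a mod p = 8^18 mod 79.
8^1 ≡ 8 (mod 79)
8^2 = (8^1)^2 ≡ 8^2 = 64 ≡ 64 (mod 79)
8^4 = (8^2)^2 ≡ 64^2 = 4096 ≡ 67 (mod 79)
8^8 = (8^4)^2 ≡ 67^2 = 4489 ≡ 65 (mod 79)
8^16 = (8^8)^2 ≡ 65^2 = 4225 ≡ 38 (mod 79)
8^18 = 8^16 · 8^2 ≡ 38 · 64 ≡ 62 (mod 79).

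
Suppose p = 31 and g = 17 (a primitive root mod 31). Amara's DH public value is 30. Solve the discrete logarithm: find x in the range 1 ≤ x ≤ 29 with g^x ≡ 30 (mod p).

15

Try successive powers of 17 modulo 31:
17^1 ≡ 17
17^2 ≡ 10
17^3 ≡ 15
17^4 ≡ 7
17^5 ≡ 26
17^6 ≡ 8
17^7 ≡ 12
17^8 ≡ 18
17^9 ≡ 27
17^10 ≡ 25
17^11 ≡ 22
17^12 ≡ 2
17^13 ≡ 3
17^14 ≡ 20
17^15 ≡ 30
Found: x = 15.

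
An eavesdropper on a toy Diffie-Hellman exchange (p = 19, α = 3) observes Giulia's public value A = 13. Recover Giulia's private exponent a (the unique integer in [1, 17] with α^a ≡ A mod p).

17

Try successive powers of 3 modulo 19:
3^1 ≡ 3
3^2 ≡ 9
3^3 ≡ 8
3^4 ≡ 5
3^5 ≡ 15
3^6 ≡ 7
3^7 ≡ 2
3^8 ≡ 6
3^9 ≡ 18
3^10 ≡ 16
3^11 ≡ 10
3^12 ≡ 11
3^13 ≡ 14
3^14 ≡ 4
3^15 ≡ 12
3^16 ≡ 17
3^17 ≡ 13
Found: a = 17.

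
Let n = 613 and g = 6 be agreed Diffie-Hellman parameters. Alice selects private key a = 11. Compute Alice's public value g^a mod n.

Public value = 6^11 mod 613.
6^1 ≡ 6 (mod 613)
6^2 = (6^1)^2 ≡ 6^2 = 36 ≡ 36 (mod 613)
6^4 = (6^2)^2 ≡ 36^2 = 1296 ≡ 70 (mod 613)
6^8 = (6^4)^2 ≡ 70^2 = 4900 ≡ 609 (mod 613)
6^11 = 6^8 · 6^2 · 6^1 ≡ 609 · 36 · 6 ≡ 362 (mod 613).

362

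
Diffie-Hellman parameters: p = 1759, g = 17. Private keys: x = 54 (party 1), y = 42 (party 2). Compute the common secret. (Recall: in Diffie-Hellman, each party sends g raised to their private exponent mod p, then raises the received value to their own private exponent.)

1002

Party 1 sends A = g^x mod p = 17^54 mod 1759.
17^1 ≡ 17 (mod 1759)
17^2 = (17^1)^2 ≡ 17^2 = 289 ≡ 289 (mod 1759)
17^4 = (17^2)^2 ≡ 289^2 = 83521 ≡ 848 (mod 1759)
17^8 = (17^4)^2 ≡ 848^2 = 719104 ≡ 1432 (mod 1759)
17^16 = (17^8)^2 ≡ 1432^2 = 2050624 ≡ 1389 (mod 1759)
17^32 = (17^16)^2 ≡ 1389^2 = 1929321 ≡ 1457 (mod 1759)
17^54 = 17^32 · 17^16 · 17^4 · 17^2 ≡ 1457 · 1389 · 848 · 289 ≡ 1092 (mod 1759).
So A = 1092. Party 2 then computes K = A^y mod p = 1092^42 mod 1759.
1092^1 ≡ 1092 (mod 1759)
1092^2 = (1092^1)^2 ≡ 1092^2 = 1192464 ≡ 1621 (mod 1759)
1092^4 = (1092^2)^2 ≡ 1621^2 = 2627641 ≡ 1454 (mod 1759)
1092^8 = (1092^4)^2 ≡ 1454^2 = 2114116 ≡ 1557 (mod 1759)
1092^16 = (1092^8)^2 ≡ 1557^2 = 2424249 ≡ 347 (mod 1759)
1092^32 = (1092^16)^2 ≡ 347^2 = 120409 ≡ 797 (mod 1759)
1092^42 = 1092^32 · 1092^8 · 1092^2 ≡ 797 · 1557 · 1621 ≡ 1002 (mod 1759).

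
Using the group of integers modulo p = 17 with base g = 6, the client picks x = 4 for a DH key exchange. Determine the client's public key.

4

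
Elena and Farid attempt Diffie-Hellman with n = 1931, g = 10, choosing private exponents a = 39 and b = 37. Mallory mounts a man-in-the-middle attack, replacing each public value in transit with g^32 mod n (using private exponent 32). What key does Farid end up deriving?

996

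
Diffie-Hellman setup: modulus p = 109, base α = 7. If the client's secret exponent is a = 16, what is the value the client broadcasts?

Public value = 7^16 mod 109.
7^1 ≡ 7 (mod 109)
7^2 = (7^1)^2 ≡ 7^2 = 49 ≡ 49 (mod 109)
7^4 = (7^2)^2 ≡ 49^2 = 2401 ≡ 3 (mod 109)
7^8 = (7^4)^2 ≡ 3^2 = 9 ≡ 9 (mod 109)
7^16 = (7^8)^2 ≡ 9^2 = 81 ≡ 81 (mod 109)

81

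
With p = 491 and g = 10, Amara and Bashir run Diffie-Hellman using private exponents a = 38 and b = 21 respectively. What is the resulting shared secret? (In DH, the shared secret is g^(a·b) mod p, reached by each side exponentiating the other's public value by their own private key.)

Bashir sends B = g^b mod p = 10^21 mod 491.
10^1 ≡ 10 (mod 491)
10^2 = (10^1)^2 ≡ 10^2 = 100 ≡ 100 (mod 491)
10^4 = (10^2)^2 ≡ 100^2 = 10000 ≡ 180 (mod 491)
10^8 = (10^4)^2 ≡ 180^2 = 32400 ≡ 485 (mod 491)
10^16 = (10^8)^2 ≡ 485^2 = 235225 ≡ 36 (mod 491)
10^21 = 10^16 · 10^4 · 10^1 ≡ 36 · 180 · 10 ≡ 479 (mod 491).
So B = 479. Amara then computes K = B^a mod p = 479^38 mod 491.
479^1 ≡ 479 (mod 491)
479^2 = (479^1)^2 ≡ 479^2 = 229441 ≡ 144 (mod 491)
479^4 = (479^2)^2 ≡ 144^2 = 20736 ≡ 114 (mod 491)
479^8 = (479^4)^2 ≡ 114^2 = 12996 ≡ 230 (mod 491)
479^16 = (479^8)^2 ≡ 230^2 = 52900 ≡ 363 (mod 491)
479^32 = (479^16)^2 ≡ 363^2 = 131769 ≡ 181 (mod 491)
479^38 = 479^32 · 479^4 · 479^2 ≡ 181 · 114 · 144 ≡ 255 (mod 491).

255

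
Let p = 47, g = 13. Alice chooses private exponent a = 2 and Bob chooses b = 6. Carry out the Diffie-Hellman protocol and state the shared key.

Alice sends A = g^a mod p = 13^2 mod 47.
13^1 ≡ 13 (mod 47)
13^2 = (13^1)^2 ≡ 13^2 = 169 ≡ 28 (mod 47)
So A = 28. Bob then computes K = A^b mod p = 28^6 mod 47.
28^1 ≡ 28 (mod 47)
28^2 = (28^1)^2 ≡ 28^2 = 784 ≡ 32 (mod 47)
28^4 = (28^2)^2 ≡ 32^2 = 1024 ≡ 37 (mod 47)
28^6 = 28^4 · 28^2 ≡ 37 · 32 ≡ 9 (mod 47).

9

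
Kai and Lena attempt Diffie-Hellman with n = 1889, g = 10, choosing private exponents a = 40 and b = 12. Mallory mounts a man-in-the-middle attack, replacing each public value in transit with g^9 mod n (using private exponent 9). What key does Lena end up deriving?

Lena receives Mallory's public value M = 10^9 mod 1889 instead of the honest one.
10^1 ≡ 10 (mod 1889)
10^2 = (10^1)^2 ≡ 10^2 = 100 ≡ 100 (mod 1889)
10^4 = (10^2)^2 ≡ 100^2 = 10000 ≡ 555 (mod 1889)
10^8 = (10^4)^2 ≡ 555^2 = 308025 ≡ 118 (mod 1889)
10^9 = 10^8 · 10^1 ≡ 118 · 10 ≡ 1180 (mod 1889).
So M = 1180. Lena computes K = M^12 mod 1889.
1180^1 ≡ 1180 (mod 1889)
1180^2 = (1180^1)^2 ≡ 1180^2 = 1392400 ≡ 207 (mod 1889)
1180^4 = (1180^2)^2 ≡ 207^2 = 42849 ≡ 1291 (mod 1889)
1180^8 = (1180^4)^2 ≡ 1291^2 = 1666681 ≡ 583 (mod 1889)
1180^12 = 1180^8 · 1180^4 ≡ 583 · 1291 ≡ 831 (mod 1889).

831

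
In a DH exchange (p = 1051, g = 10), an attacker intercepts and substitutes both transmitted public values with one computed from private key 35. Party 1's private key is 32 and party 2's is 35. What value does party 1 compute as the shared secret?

919

Party 1 receives an attacker's public value M = 10^35 mod 1051 instead of the honest one.
10^1 ≡ 10 (mod 1051)
10^2 = (10^1)^2 ≡ 10^2 = 100 ≡ 100 (mod 1051)
10^4 = (10^2)^2 ≡ 100^2 = 10000 ≡ 541 (mod 1051)
10^8 = (10^4)^2 ≡ 541^2 = 292681 ≡ 503 (mod 1051)
10^16 = (10^8)^2 ≡ 503^2 = 253009 ≡ 769 (mod 1051)
10^32 = (10^16)^2 ≡ 769^2 = 591361 ≡ 699 (mod 1051)
10^35 = 10^32 · 10^2 · 10^1 ≡ 699 · 100 · 10 ≡ 85 (mod 1051).
So M = 85. Party 1 computes K = M^32 mod 1051.
85^1 ≡ 85 (mod 1051)
85^2 = (85^1)^2 ≡ 85^2 = 7225 ≡ 919 (mod 1051)
85^4 = (85^2)^2 ≡ 919^2 = 844561 ≡ 608 (mod 1051)
85^8 = (85^4)^2 ≡ 608^2 = 369664 ≡ 763 (mod 1051)
85^16 = (85^8)^2 ≡ 763^2 = 582169 ≡ 966 (mod 1051)
85^32 = (85^16)^2 ≡ 966^2 = 933156 ≡ 919 (mod 1051)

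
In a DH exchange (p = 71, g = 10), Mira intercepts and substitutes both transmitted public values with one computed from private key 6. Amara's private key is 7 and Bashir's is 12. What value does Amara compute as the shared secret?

5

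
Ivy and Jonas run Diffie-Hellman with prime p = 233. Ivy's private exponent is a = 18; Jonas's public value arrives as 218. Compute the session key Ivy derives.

58

Shared key K = 218^18 mod 233.
218^1 ≡ 218 (mod 233)
218^2 = (218^1)^2 ≡ 218^2 = 47524 ≡ 225 (mod 233)
218^4 = (218^2)^2 ≡ 225^2 = 50625 ≡ 64 (mod 233)
218^8 = (218^4)^2 ≡ 64^2 = 4096 ≡ 135 (mod 233)
218^16 = (218^8)^2 ≡ 135^2 = 18225 ≡ 51 (mod 233)
218^18 = 218^16 · 218^2 ≡ 51 · 225 ≡ 58 (mod 233).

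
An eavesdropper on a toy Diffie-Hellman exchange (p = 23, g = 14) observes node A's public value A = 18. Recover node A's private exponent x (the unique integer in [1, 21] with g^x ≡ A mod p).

10

Try successive powers of 14 modulo 23:
14^1 ≡ 14
14^2 ≡ 12
14^3 ≡ 7
14^4 ≡ 6
14^5 ≡ 15
14^6 ≡ 3
14^7 ≡ 19
14^8 ≡ 13
14^9 ≡ 21
14^10 ≡ 18
Found: x = 10.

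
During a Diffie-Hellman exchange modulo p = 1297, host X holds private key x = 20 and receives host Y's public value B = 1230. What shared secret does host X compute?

Shared key K = 1230^20 mod 1297.
1230^1 ≡ 1230 (mod 1297)
1230^2 = (1230^1)^2 ≡ 1230^2 = 1512900 ≡ 598 (mod 1297)
1230^4 = (1230^2)^2 ≡ 598^2 = 357604 ≡ 929 (mod 1297)
1230^8 = (1230^4)^2 ≡ 929^2 = 863041 ≡ 536 (mod 1297)
1230^16 = (1230^8)^2 ≡ 536^2 = 287296 ≡ 659 (mod 1297)
1230^20 = 1230^16 · 1230^4 ≡ 659 · 929 ≡ 27 (mod 1297).

27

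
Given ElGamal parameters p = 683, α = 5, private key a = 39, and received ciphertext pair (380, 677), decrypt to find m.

608

Shared mask s = c₁^a mod p = 380^39 mod 683.
380^1 ≡ 380 (mod 683)
380^2 = (380^1)^2 ≡ 380^2 = 144400 ≡ 287 (mod 683)
380^4 = (380^2)^2 ≡ 287^2 = 82369 ≡ 409 (mod 683)
380^8 = (380^4)^2 ≡ 409^2 = 167281 ≡ 629 (mod 683)
380^16 = (380^8)^2 ≡ 629^2 = 395641 ≡ 184 (mod 683)
380^32 = (380^16)^2 ≡ 184^2 = 33856 ≡ 389 (mod 683)
380^39 = 380^32 · 380^4 · 380^2 · 380^1 ≡ 389 · 409 · 287 · 380 ≡ 164 (mod 683).
So s = 164; s⁻¹ ≡ 354 (mod 683).
m = c₂ · s⁻¹ mod 683 = 677 · 354 mod 683 = 608.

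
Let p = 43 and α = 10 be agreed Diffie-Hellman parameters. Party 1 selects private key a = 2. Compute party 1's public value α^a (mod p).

14

Public value = 10^2 (mod 43).
10^1 ≡ 10 (mod 43)
10^2 = (10^1)^2 ≡ 10^2 = 100 ≡ 14 (mod 43)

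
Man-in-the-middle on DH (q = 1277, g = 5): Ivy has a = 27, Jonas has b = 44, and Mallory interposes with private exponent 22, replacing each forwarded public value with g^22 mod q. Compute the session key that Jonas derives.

470

Jonas receives Mallory's public value M = 5^22 mod 1277 instead of the honest one.
5^1 ≡ 5 (mod 1277)
5^2 = (5^1)^2 ≡ 5^2 = 25 ≡ 25 (mod 1277)
5^4 = (5^2)^2 ≡ 25^2 = 625 ≡ 625 (mod 1277)
5^8 = (5^4)^2 ≡ 625^2 = 390625 ≡ 1140 (mod 1277)
5^16 = (5^8)^2 ≡ 1140^2 = 1299600 ≡ 891 (mod 1277)
5^22 = 5^16 · 5^4 · 5^2 ≡ 891 · 625 · 25 ≡ 21 (mod 1277).
So M = 21. Jonas computes K = M^44 mod 1277.
21^1 ≡ 21 (mod 1277)
21^2 = (21^1)^2 ≡ 21^2 = 441 ≡ 441 (mod 1277)
21^4 = (21^2)^2 ≡ 441^2 = 194481 ≡ 377 (mod 1277)
21^8 = (21^4)^2 ≡ 377^2 = 142129 ≡ 382 (mod 1277)
21^16 = (21^8)^2 ≡ 382^2 = 145924 ≡ 346 (mod 1277)
21^32 = (21^16)^2 ≡ 346^2 = 119716 ≡ 955 (mod 1277)
21^44 = 21^32 · 21^8 · 21^4 ≡ 955 · 382 · 377 ≡ 470 (mod 1277).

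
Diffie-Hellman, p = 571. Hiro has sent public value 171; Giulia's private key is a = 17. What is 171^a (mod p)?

268

Shared key K = 171^17 mod 571.
171^1 ≡ 171 (mod 571)
171^2 = (171^1)^2 ≡ 171^2 = 29241 ≡ 120 (mod 571)
171^4 = (171^2)^2 ≡ 120^2 = 14400 ≡ 125 (mod 571)
171^8 = (171^4)^2 ≡ 125^2 = 15625 ≡ 208 (mod 571)
171^16 = (171^8)^2 ≡ 208^2 = 43264 ≡ 439 (mod 571)
171^17 = 171^16 · 171^1 ≡ 439 · 171 ≡ 268 (mod 571).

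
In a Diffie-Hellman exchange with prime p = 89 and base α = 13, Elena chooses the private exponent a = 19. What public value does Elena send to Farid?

Public value = 13^19 mod 89.
13^1 ≡ 13 (mod 89)
13^2 = (13^1)^2 ≡ 13^2 = 169 ≡ 80 (mod 89)
13^4 = (13^2)^2 ≡ 80^2 = 6400 ≡ 81 (mod 89)
13^8 = (13^4)^2 ≡ 81^2 = 6561 ≡ 64 (mod 89)
13^16 = (13^8)^2 ≡ 64^2 = 4096 ≡ 2 (mod 89)
13^19 = 13^16 · 13^2 · 13^1 ≡ 2 · 80 · 13 ≡ 33 (mod 89).

33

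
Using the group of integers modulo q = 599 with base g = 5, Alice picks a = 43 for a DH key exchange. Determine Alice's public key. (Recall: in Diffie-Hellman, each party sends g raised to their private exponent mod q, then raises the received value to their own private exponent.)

Public value = 5^43 mod 599.
5^1 ≡ 5 (mod 599)
5^2 = (5^1)^2 ≡ 5^2 = 25 ≡ 25 (mod 599)
5^4 = (5^2)^2 ≡ 25^2 = 625 ≡ 26 (mod 599)
5^8 = (5^4)^2 ≡ 26^2 = 676 ≡ 77 (mod 599)
5^16 = (5^8)^2 ≡ 77^2 = 5929 ≡ 538 (mod 599)
5^32 = (5^16)^2 ≡ 538^2 = 289444 ≡ 127 (mod 599)
5^43 = 5^32 · 5^8 · 5^2 · 5^1 ≡ 127 · 77 · 25 · 5 ≡ 415 (mod 599).

415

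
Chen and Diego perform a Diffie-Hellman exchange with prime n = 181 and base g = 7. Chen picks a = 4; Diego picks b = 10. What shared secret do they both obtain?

48

Diego sends B = g^b mod n = 7^10 mod 181.
7^1 ≡ 7 (mod 181)
7^2 = (7^1)^2 ≡ 7^2 = 49 ≡ 49 (mod 181)
7^4 = (7^2)^2 ≡ 49^2 = 2401 ≡ 48 (mod 181)
7^8 = (7^4)^2 ≡ 48^2 = 2304 ≡ 132 (mod 181)
7^10 = 7^8 · 7^2 ≡ 132 · 49 ≡ 133 (mod 181).
So B = 133. Chen then computes K = B^a mod n = 133^4 mod 181.
133^1 ≡ 133 (mod 181)
133^2 = (133^1)^2 ≡ 133^2 = 17689 ≡ 132 (mod 181)
133^4 = (133^2)^2 ≡ 132^2 = 17424 ≡ 48 (mod 181)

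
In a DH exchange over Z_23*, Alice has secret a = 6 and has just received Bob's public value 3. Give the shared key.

Shared key K = 3^6 mod 23.
3^1 ≡ 3 (mod 23)
3^2 = (3^1)^2 ≡ 3^2 = 9 ≡ 9 (mod 23)
3^4 = (3^2)^2 ≡ 9^2 = 81 ≡ 12 (mod 23)
3^6 = 3^4 · 3^2 ≡ 12 · 9 ≡ 16 (mod 23).

16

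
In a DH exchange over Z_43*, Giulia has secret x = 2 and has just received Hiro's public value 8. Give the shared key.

21

Shared key K = 8^2 mod 43.
8^1 ≡ 8 (mod 43)
8^2 = (8^1)^2 ≡ 8^2 = 64 ≡ 21 (mod 43)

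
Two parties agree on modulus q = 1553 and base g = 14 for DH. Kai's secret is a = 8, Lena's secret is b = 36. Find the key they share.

1456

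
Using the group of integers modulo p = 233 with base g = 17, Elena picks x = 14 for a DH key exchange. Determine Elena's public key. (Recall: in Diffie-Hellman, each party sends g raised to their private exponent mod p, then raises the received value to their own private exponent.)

Public value = 17^14 mod 233.
17^1 ≡ 17 (mod 233)
17^2 = (17^1)^2 ≡ 17^2 = 289 ≡ 56 (mod 233)
17^4 = (17^2)^2 ≡ 56^2 = 3136 ≡ 107 (mod 233)
17^8 = (17^4)^2 ≡ 107^2 = 11449 ≡ 32 (mod 233)
17^14 = 17^8 · 17^4 · 17^2 ≡ 32 · 107 · 56 ≡ 218 (mod 233).

218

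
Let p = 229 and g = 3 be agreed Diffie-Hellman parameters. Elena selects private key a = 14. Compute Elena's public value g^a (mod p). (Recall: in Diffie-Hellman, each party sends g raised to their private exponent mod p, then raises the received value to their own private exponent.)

75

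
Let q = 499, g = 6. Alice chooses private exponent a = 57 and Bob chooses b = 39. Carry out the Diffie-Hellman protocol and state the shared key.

491

Bob sends B = g^b mod q = 6^39 mod 499.
6^1 ≡ 6 (mod 499)
6^2 = (6^1)^2 ≡ 6^2 = 36 ≡ 36 (mod 499)
6^4 = (6^2)^2 ≡ 36^2 = 1296 ≡ 298 (mod 499)
6^8 = (6^4)^2 ≡ 298^2 = 88804 ≡ 481 (mod 499)
6^16 = (6^8)^2 ≡ 481^2 = 231361 ≡ 324 (mod 499)
6^32 = (6^16)^2 ≡ 324^2 = 104976 ≡ 186 (mod 499)
6^39 = 6^32 · 6^4 · 6^2 · 6^1 ≡ 186 · 298 · 36 · 6 ≡ 440 (mod 499).
So B = 440. Alice then computes K = B^a mod q = 440^57 mod 499.
440^1 ≡ 440 (mod 499)
440^2 = (440^1)^2 ≡ 440^2 = 193600 ≡ 487 (mod 499)
440^4 = (440^2)^2 ≡ 487^2 = 237169 ≡ 144 (mod 499)
440^8 = (440^4)^2 ≡ 144^2 = 20736 ≡ 277 (mod 499)
440^16 = (440^8)^2 ≡ 277^2 = 76729 ≡ 382 (mod 499)
440^32 = (440^16)^2 ≡ 382^2 = 145924 ≡ 216 (mod 499)
440^57 = 440^32 · 440^16 · 440^8 · 440^1 ≡ 216 · 382 · 277 · 440 ≡ 491 (mod 499).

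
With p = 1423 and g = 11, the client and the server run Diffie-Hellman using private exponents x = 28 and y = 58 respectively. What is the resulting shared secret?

565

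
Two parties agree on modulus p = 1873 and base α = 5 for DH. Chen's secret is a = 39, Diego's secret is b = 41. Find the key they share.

151

Diego sends B = α^b mod p = 5^41 mod 1873.
5^1 ≡ 5 (mod 1873)
5^2 = (5^1)^2 ≡ 5^2 = 25 ≡ 25 (mod 1873)
5^4 = (5^2)^2 ≡ 25^2 = 625 ≡ 625 (mod 1873)
5^8 = (5^4)^2 ≡ 625^2 = 390625 ≡ 1041 (mod 1873)
5^16 = (5^8)^2 ≡ 1041^2 = 1083681 ≡ 1087 (mod 1873)
5^32 = (5^16)^2 ≡ 1087^2 = 1181569 ≡ 1579 (mod 1873)
5^41 = 5^32 · 5^8 · 5^1 ≡ 1579 · 1041 · 5 ≡ 1844 (mod 1873).
So B = 1844. Chen then computes K = B^a mod p = 1844^39 mod 1873.
1844^1 ≡ 1844 (mod 1873)
1844^2 = (1844^1)^2 ≡ 1844^2 = 3400336 ≡ 841 (mod 1873)
1844^4 = (1844^2)^2 ≡ 841^2 = 707281 ≡ 1160 (mod 1873)
1844^8 = (1844^4)^2 ≡ 1160^2 = 1345600 ≡ 786 (mod 1873)
1844^16 = (1844^8)^2 ≡ 786^2 = 617796 ≡ 1579 (mod 1873)
1844^32 = (1844^16)^2 ≡ 1579^2 = 2493241 ≡ 278 (mod 1873)
1844^39 = 1844^32 · 1844^4 · 1844^2 · 1844^1 ≡ 278 · 1160 · 841 · 1844 ≡ 151 (mod 1873).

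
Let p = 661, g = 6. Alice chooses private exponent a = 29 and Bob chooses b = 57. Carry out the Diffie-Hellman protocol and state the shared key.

445

Bob sends B = g^b mod p = 6^57 mod 661.
6^1 ≡ 6 (mod 661)
6^2 = (6^1)^2 ≡ 6^2 = 36 ≡ 36 (mod 661)
6^4 = (6^2)^2 ≡ 36^2 = 1296 ≡ 635 (mod 661)
6^8 = (6^4)^2 ≡ 635^2 = 403225 ≡ 15 (mod 661)
6^16 = (6^8)^2 ≡ 15^2 = 225 ≡ 225 (mod 661)
6^32 = (6^16)^2 ≡ 225^2 = 50625 ≡ 389 (mod 661)
6^57 = 6^32 · 6^16 · 6^8 · 6^1 ≡ 389 · 225 · 15 · 6 ≡ 113 (mod 661).
So B = 113. Alice then computes K = B^a mod p = 113^29 mod 661.
113^1 ≡ 113 (mod 661)
113^2 = (113^1)^2 ≡ 113^2 = 12769 ≡ 210 (mod 661)
113^4 = (113^2)^2 ≡ 210^2 = 44100 ≡ 474 (mod 661)
113^8 = (113^4)^2 ≡ 474^2 = 224676 ≡ 597 (mod 661)
113^16 = (113^8)^2 ≡ 597^2 = 356409 ≡ 130 (mod 661)
113^29 = 113^16 · 113^8 · 113^4 · 113^1 ≡ 130 · 597 · 474 · 113 ≡ 445 (mod 661).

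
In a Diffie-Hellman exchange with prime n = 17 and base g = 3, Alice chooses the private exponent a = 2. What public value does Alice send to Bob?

9

Public value = 3^2 mod 17.
3^1 ≡ 3 (mod 17)
3^2 = (3^1)^2 ≡ 3^2 = 9 ≡ 9 (mod 17)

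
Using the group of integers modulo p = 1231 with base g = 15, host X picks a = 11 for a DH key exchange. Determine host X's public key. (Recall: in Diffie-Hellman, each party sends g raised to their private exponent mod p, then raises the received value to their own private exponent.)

Public value = 15^{11} \pmod{1231}.
15^1 ≡ 15 (mod 1231)
15^2 = (15^1)^2 ≡ 15^2 = 225 ≡ 225 (mod 1231)
15^4 = (15^2)^2 ≡ 225^2 = 50625 ≡ 154 (mod 1231)
15^8 = (15^4)^2 ≡ 154^2 = 23716 ≡ 327 (mod 1231)
15^11 = 15^8 · 15^2 · 15^1 ≡ 327 · 225 · 15 ≡ 649 (mod 1231).

649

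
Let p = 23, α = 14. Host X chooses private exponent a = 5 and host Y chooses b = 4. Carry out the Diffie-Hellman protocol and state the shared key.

2

Host Y sends B = α^b mod p = 14^4 mod 23.
14^1 ≡ 14 (mod 23)
14^2 = (14^1)^2 ≡ 14^2 = 196 ≡ 12 (mod 23)
14^4 = (14^2)^2 ≡ 12^2 = 144 ≡ 6 (mod 23)
So B = 6. Host X then computes K = B^a mod p = 6^5 mod 23.
6^1 ≡ 6 (mod 23)
6^2 = (6^1)^2 ≡ 6^2 = 36 ≡ 13 (mod 23)
6^4 = (6^2)^2 ≡ 13^2 = 169 ≡ 8 (mod 23)
6^5 = 6^4 · 6^1 ≡ 8 · 6 ≡ 2 (mod 23).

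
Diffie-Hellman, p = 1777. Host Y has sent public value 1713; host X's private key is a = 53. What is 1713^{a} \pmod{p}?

1193

Shared key K = 1713^53 mod 1777.
1713^1 ≡ 1713 (mod 1777)
1713^2 = (1713^1)^2 ≡ 1713^2 = 2934369 ≡ 542 (mod 1777)
1713^4 = (1713^2)^2 ≡ 542^2 = 293764 ≡ 559 (mod 1777)
1713^8 = (1713^4)^2 ≡ 559^2 = 312481 ≡ 1506 (mod 1777)
1713^16 = (1713^8)^2 ≡ 1506^2 = 2268036 ≡ 584 (mod 1777)
1713^32 = (1713^16)^2 ≡ 584^2 = 341056 ≡ 1649 (mod 1777)
1713^53 = 1713^32 · 1713^16 · 1713^4 · 1713^1 ≡ 1649 · 584 · 559 · 1713 ≡ 1193 (mod 1777).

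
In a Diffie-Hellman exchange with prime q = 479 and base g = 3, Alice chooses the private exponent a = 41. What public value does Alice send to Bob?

Public value = 3^41 mod 479.
3^1 ≡ 3 (mod 479)
3^2 = (3^1)^2 ≡ 3^2 = 9 ≡ 9 (mod 479)
3^4 = (3^2)^2 ≡ 9^2 = 81 ≡ 81 (mod 479)
3^8 = (3^4)^2 ≡ 81^2 = 6561 ≡ 334 (mod 479)
3^16 = (3^8)^2 ≡ 334^2 = 111556 ≡ 428 (mod 479)
3^32 = (3^16)^2 ≡ 428^2 = 183184 ≡ 206 (mod 479)
3^41 = 3^32 · 3^8 · 3^1 ≡ 206 · 334 · 3 ≡ 442 (mod 479).

442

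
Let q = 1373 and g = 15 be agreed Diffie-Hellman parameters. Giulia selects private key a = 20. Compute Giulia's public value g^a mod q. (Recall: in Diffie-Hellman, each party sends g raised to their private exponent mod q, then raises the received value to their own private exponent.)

346

Public value = 15^20 mod 1373.
15^1 ≡ 15 (mod 1373)
15^2 = (15^1)^2 ≡ 15^2 = 225 ≡ 225 (mod 1373)
15^4 = (15^2)^2 ≡ 225^2 = 50625 ≡ 1197 (mod 1373)
15^8 = (15^4)^2 ≡ 1197^2 = 1432809 ≡ 770 (mod 1373)
15^16 = (15^8)^2 ≡ 770^2 = 592900 ≡ 1137 (mod 1373)
15^20 = 15^16 · 15^4 ≡ 1137 · 1197 ≡ 346 (mod 1373).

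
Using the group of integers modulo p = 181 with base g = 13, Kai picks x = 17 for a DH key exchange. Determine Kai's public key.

45

Public value = 13^17 mod 181.
13^1 ≡ 13 (mod 181)
13^2 = (13^1)^2 ≡ 13^2 = 169 ≡ 169 (mod 181)
13^4 = (13^2)^2 ≡ 169^2 = 28561 ≡ 144 (mod 181)
13^8 = (13^4)^2 ≡ 144^2 = 20736 ≡ 102 (mod 181)
13^16 = (13^8)^2 ≡ 102^2 = 10404 ≡ 87 (mod 181)
13^17 = 13^16 · 13^1 ≡ 87 · 13 ≡ 45 (mod 181).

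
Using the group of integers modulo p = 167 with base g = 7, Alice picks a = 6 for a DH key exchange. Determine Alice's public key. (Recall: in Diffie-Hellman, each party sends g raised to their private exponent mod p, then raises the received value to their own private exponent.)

81

Public value = 7^6 mod 167.
7^1 ≡ 7 (mod 167)
7^2 = (7^1)^2 ≡ 7^2 = 49 ≡ 49 (mod 167)
7^4 = (7^2)^2 ≡ 49^2 = 2401 ≡ 63 (mod 167)
7^6 = 7^4 · 7^2 ≡ 63 · 49 ≡ 81 (mod 167).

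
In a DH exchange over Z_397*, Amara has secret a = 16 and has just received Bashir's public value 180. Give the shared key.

Shared key K = 180^16 mod 397.
180^1 ≡ 180 (mod 397)
180^2 = (180^1)^2 ≡ 180^2 = 32400 ≡ 243 (mod 397)
180^4 = (180^2)^2 ≡ 243^2 = 59049 ≡ 293 (mod 397)
180^8 = (180^4)^2 ≡ 293^2 = 85849 ≡ 97 (mod 397)
180^16 = (180^8)^2 ≡ 97^2 = 9409 ≡ 278 (mod 397)

278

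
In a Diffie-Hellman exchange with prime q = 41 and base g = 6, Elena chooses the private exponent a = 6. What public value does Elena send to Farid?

Public value = 6^6 mod 41.
6^1 ≡ 6 (mod 41)
6^2 = (6^1)^2 ≡ 6^2 = 36 ≡ 36 (mod 41)
6^4 = (6^2)^2 ≡ 36^2 = 1296 ≡ 25 (mod 41)
6^6 = 6^4 · 6^2 ≡ 25 · 36 ≡ 39 (mod 41).

39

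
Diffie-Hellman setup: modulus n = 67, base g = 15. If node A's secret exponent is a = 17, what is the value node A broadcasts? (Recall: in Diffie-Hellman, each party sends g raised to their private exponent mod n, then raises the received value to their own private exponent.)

22

Public value = 15^17 mod 67.
15^1 ≡ 15 (mod 67)
15^2 = (15^1)^2 ≡ 15^2 = 225 ≡ 24 (mod 67)
15^4 = (15^2)^2 ≡ 24^2 = 576 ≡ 40 (mod 67)
15^8 = (15^4)^2 ≡ 40^2 = 1600 ≡ 59 (mod 67)
15^16 = (15^8)^2 ≡ 59^2 = 3481 ≡ 64 (mod 67)
15^17 = 15^16 · 15^1 ≡ 64 · 15 ≡ 22 (mod 67).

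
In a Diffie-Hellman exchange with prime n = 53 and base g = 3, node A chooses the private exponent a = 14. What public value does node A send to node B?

Public value = 3^14 mod 53.
3^1 ≡ 3 (mod 53)
3^2 = (3^1)^2 ≡ 3^2 = 9 ≡ 9 (mod 53)
3^4 = (3^2)^2 ≡ 9^2 = 81 ≡ 28 (mod 53)
3^8 = (3^4)^2 ≡ 28^2 = 784 ≡ 42 (mod 53)
3^14 = 3^8 · 3^4 · 3^2 ≡ 42 · 28 · 9 ≡ 37 (mod 53).

37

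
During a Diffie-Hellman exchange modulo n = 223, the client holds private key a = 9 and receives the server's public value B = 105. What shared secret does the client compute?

210

Shared key K = 105^9 mod 223.
105^1 ≡ 105 (mod 223)
105^2 = (105^1)^2 ≡ 105^2 = 11025 ≡ 98 (mod 223)
105^4 = (105^2)^2 ≡ 98^2 = 9604 ≡ 15 (mod 223)
105^8 = (105^4)^2 ≡ 15^2 = 225 ≡ 2 (mod 223)
105^9 = 105^8 · 105^1 ≡ 2 · 105 ≡ 210 (mod 223).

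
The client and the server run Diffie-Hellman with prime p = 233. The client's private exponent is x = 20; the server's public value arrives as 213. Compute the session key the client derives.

91

Shared key K = 213^20 mod 233.
213^1 ≡ 213 (mod 233)
213^2 = (213^1)^2 ≡ 213^2 = 45369 ≡ 167 (mod 233)
213^4 = (213^2)^2 ≡ 167^2 = 27889 ≡ 162 (mod 233)
213^8 = (213^4)^2 ≡ 162^2 = 26244 ≡ 148 (mod 233)
213^16 = (213^8)^2 ≡ 148^2 = 21904 ≡ 2 (mod 233)
213^20 = 213^16 · 213^4 ≡ 2 · 162 ≡ 91 (mod 233).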